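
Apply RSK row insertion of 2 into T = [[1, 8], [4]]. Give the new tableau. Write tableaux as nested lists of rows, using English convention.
[[1, 2], [4, 8]]

In row 1, 2 replaces 8 (the leftmost entry greater than 2); 8 is bumped to row 2. 8 is appended to row 2. The new tableau is [[1, 2], [4, 8]].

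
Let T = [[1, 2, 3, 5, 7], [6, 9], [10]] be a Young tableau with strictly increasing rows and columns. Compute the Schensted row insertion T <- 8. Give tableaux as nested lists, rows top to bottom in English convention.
8 is larger than every entry of row 1, so it is appended to row 1. The new tableau is [[1, 2, 3, 5, 7, 8], [6, 9], [10]].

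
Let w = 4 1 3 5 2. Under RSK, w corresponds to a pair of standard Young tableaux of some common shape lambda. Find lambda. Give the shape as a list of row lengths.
[3, 1, 1]

Row-insert each entry into an empty tableau.

After inserting 4: P = [[4]].
After inserting 1: P = [[1], [4]].
After inserting 3: P = [[1, 3], [4]].
After inserting 5: P = [[1, 3, 5], [4]].
After inserting 2: P = [[1, 2, 5], [3], [4]].

The final insertion tableau P = [[1, 2, 5], [3], [4]] has shape [3, 1, 1].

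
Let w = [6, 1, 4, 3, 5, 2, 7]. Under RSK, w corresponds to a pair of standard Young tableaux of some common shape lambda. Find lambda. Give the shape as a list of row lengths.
[4, 1, 1, 1]

Row-insert each entry into an empty tableau.

After inserting 6: P = [[6]].
After inserting 1: P = [[1], [6]].
After inserting 4: P = [[1, 4], [6]].
After inserting 3: P = [[1, 3], [4], [6]].
After inserting 5: P = [[1, 3, 5], [4], [6]].
After inserting 2: P = [[1, 2, 5], [3], [4], [6]].
After inserting 7: P = [[1, 2, 5, 7], [3], [4], [6]].

The final insertion tableau P = [[1, 2, 5, 7], [3], [4], [6]] has shape [4, 1, 1, 1].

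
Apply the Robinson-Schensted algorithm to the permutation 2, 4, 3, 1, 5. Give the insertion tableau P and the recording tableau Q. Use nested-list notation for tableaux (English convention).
P = [[1, 3, 5], [2], [4]], Q = [[1, 2, 5], [3], [4]]

Insert each entry of the permutation into P by Schensted row insertion, recording in Q the position of each new cell.

Insert 2: appended to row 1. P = [[2]], Q = [[1]].
Insert 4: appended to row 1. P = [[2, 4]], Q = [[1, 2]].
Insert 3: 3 bumps 4 from row 1; 4 starts row 2. P = [[2, 3], [4]], Q = [[1, 2], [3]].
Insert 1: 1 bumps 2 from row 1; 2 bumps 4 from row 2; 4 starts row 3. P = [[1, 3], [2], [4]], Q = [[1, 2], [3], [4]].
Insert 5: appended to row 1. P = [[1, 3, 5], [2], [4]], Q = [[1, 2, 5], [3], [4]].

So P = [[1, 3, 5], [2], [4]], Q = [[1, 2, 5], [3], [4]].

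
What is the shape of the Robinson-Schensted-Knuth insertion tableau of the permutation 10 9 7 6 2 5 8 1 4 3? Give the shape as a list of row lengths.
[3, 2, 1, 1, 1, 1, 1]

Row-insert each entry into an empty tableau.

After inserting 10: P = [[10]].
After inserting 9: P = [[9], [10]].
After inserting 7: P = [[7], [9], [10]].
After inserting 6: P = [[6], [7], [9], [10]].
After inserting 2: P = [[2], [6], [7], [9], [10]].
After inserting 5: P = [[2, 5], [6], [7], [9], [10]].
After inserting 8: P = [[2, 5, 8], [6], [7], [9], [10]].
After inserting 1: P = [[1, 5, 8], [2], [6], [7], [9], [10]].
After inserting 4: P = [[1, 4, 8], [2, 5], [6], [7], [9], [10]].
After inserting 3: P = [[1, 3, 8], [2, 4], [5], [6], [7], [9], [10]].

The final insertion tableau P = [[1, 3, 8], [2, 4], [5], [6], [7], [9], [10]] has shape [3, 2, 1, 1, 1, 1, 1].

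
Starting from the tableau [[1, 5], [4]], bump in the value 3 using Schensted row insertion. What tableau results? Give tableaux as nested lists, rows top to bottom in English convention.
[[1, 3], [4, 5]]

In row 1, 3 replaces 5 (the leftmost entry greater than 3); 5 is bumped to row 2. 5 is appended to row 2. The new tableau is [[1, 3], [4, 5]].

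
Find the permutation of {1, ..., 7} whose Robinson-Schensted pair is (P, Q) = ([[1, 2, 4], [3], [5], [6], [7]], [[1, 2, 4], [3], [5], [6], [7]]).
1 7 3 6 5 4 2

Reverse the RSK construction: for i from n down to 1, find the cell of Q containing i, remove the entry at that cell from P, and reverse-bump it up through P; the value ejected from row 1 is w(i).

Step i=7: Q has 7 at row 5, column 1; remove 7 from row 5 of P and reverse-bump: 7 enters row 4 and ejects 6; 6 enters row 3 and ejects 5; 5 enters row 2 and ejects 3; 3 enters row 1 and ejects 2. So w(7) = 2. P is now [[1, 3, 4], [5], [6], [7]].
Step i=6: Q has 6 at row 4, column 1; remove 7 from row 4 of P and reverse-bump: 7 enters row 3 and ejects 6; 6 enters row 2 and ejects 5; 5 enters row 1 and ejects 4. So w(6) = 4. P is now [[1, 3, 5], [6], [7]].
Step i=5: Q has 5 at row 3, column 1; remove 7 from row 3 of P and reverse-bump: 7 enters row 2 and ejects 6; 6 enters row 1 and ejects 5. So w(5) = 5. P is now [[1, 3, 6], [7]].
Step i=4: Q has 4 at row 1, column 3; remove that cell from P, ejecting 6. So w(4) = 6. P is now [[1, 3], [7]].
Step i=3: Q has 3 at row 2, column 1; remove 7 from row 2 of P and reverse-bump: 7 enters row 1 and ejects 3. So w(3) = 3. P is now [[1, 7]].
Step i=2: Q has 2 at row 1, column 2; remove that cell from P, ejecting 7. So w(2) = 7. P is now [[1]].
Step i=1: Q has 1 at row 1, column 1; remove that cell from P, ejecting 1. So w(1) = 1. P is now [].

So w = 1 7 3 6 5 4 2.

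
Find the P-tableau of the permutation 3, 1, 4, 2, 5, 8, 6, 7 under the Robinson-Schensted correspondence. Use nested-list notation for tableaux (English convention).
After inserting 3: P = [[3]].
After inserting 1: P = [[1], [3]].
After inserting 4: P = [[1, 4], [3]].
After inserting 2: P = [[1, 2], [3, 4]].
After inserting 5: P = [[1, 2, 5], [3, 4]].
After inserting 8: P = [[1, 2, 5, 8], [3, 4]].
After inserting 6: P = [[1, 2, 5, 6], [3, 4, 8]].
After inserting 7: P = [[1, 2, 5, 6, 7], [3, 4, 8]].

So P = [[1, 2, 5, 6, 7], [3, 4, 8]].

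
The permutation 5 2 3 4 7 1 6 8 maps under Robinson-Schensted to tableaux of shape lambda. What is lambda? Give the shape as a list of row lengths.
Row-insert each entry into an empty tableau.

After inserting 5: P = [[5]].
After inserting 2: P = [[2], [5]].
After inserting 3: P = [[2, 3], [5]].
After inserting 4: P = [[2, 3, 4], [5]].
After inserting 7: P = [[2, 3, 4, 7], [5]].
After inserting 1: P = [[1, 3, 4, 7], [2], [5]].
After inserting 6: P = [[1, 3, 4, 6], [2, 7], [5]].
After inserting 8: P = [[1, 3, 4, 6, 8], [2, 7], [5]].

The final insertion tableau P = [[1, 3, 4, 6, 8], [2, 7], [5]] has shape [5, 2, 1].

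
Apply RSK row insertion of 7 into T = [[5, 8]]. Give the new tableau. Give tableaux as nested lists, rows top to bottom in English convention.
In row 1, 7 replaces 8 (the leftmost entry greater than 7); 8 is bumped to row 2. 8 starts a new row 2. The new tableau is [[5, 7], [8]].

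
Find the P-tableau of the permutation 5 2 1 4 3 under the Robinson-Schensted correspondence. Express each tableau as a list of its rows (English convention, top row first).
Insert 5: appended to row 1. P = [[5]].
Insert 2: 2 bumps 5 from row 1; 5 starts row 2. P = [[2], [5]].
Insert 1: 1 bumps 2 from row 1; 2 bumps 5 from row 2; 5 starts row 3. P = [[1], [2], [5]].
Insert 4: appended to row 1. P = [[1, 4], [2], [5]].
Insert 3: 3 bumps 4 from row 1; 4 appends to row 2. P = [[1, 3], [2, 4], [5]].

So P = [[1, 3], [2, 4], [5]].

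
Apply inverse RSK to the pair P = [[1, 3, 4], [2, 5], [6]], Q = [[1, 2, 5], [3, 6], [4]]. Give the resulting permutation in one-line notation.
2 6 3 1 5 4

Reverse the RSK construction: for i from n down to 1, find the cell of Q containing i, remove the entry at that cell from P, and reverse-bump it up through P; the value ejected from row 1 is w(i).

Step i=6: Q has 6 at row 2, column 2; remove 5 from row 2 of P and reverse-bump: 5 enters row 1 and ejects 4. So w(6) = 4. P is now [[1, 3, 5], [2], [6]].
Step i=5: Q has 5 at row 1, column 3; remove that cell from P, ejecting 5. So w(5) = 5. P is now [[1, 3], [2], [6]].
Step i=4: Q has 4 at row 3, column 1; remove 6 from row 3 of P and reverse-bump: 6 enters row 2 and ejects 2; 2 enters row 1 and ejects 1. So w(4) = 1. P is now [[2, 3], [6]].
Step i=3: Q has 3 at row 2, column 1; remove 6 from row 2 of P and reverse-bump: 6 enters row 1 and ejects 3. So w(3) = 3. P is now [[2, 6]].
Step i=2: Q has 2 at row 1, column 2; remove that cell from P, ejecting 6. So w(2) = 6. P is now [[2]].
Step i=1: Q has 1 at row 1, column 1; remove that cell from P, ejecting 2. So w(1) = 2. P is now [].

So w = 2 6 3 1 5 4.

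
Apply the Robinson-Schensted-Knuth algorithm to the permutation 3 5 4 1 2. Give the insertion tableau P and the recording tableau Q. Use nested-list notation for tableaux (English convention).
Insert each entry of the permutation into P by Schensted row insertion, recording in Q the position of each new cell.

Insert 3: appended to row 1. P = [[3]], Q = [[1]].
Insert 5: appended to row 1. P = [[3, 5]], Q = [[1, 2]].
Insert 4: 4 bumps 5 from row 1; 5 starts row 2. P = [[3, 4], [5]], Q = [[1, 2], [3]].
Insert 1: 1 bumps 3 from row 1; 3 bumps 5 from row 2; 5 starts row 3. P = [[1, 4], [3], [5]], Q = [[1, 2], [3], [4]].
Insert 2: 2 bumps 4 from row 1; 4 appends to row 2. P = [[1, 2], [3, 4], [5]], Q = [[1, 2], [3, 5], [4]].

So P = [[1, 2], [3, 4], [5]], Q = [[1, 2], [3, 5], [4]].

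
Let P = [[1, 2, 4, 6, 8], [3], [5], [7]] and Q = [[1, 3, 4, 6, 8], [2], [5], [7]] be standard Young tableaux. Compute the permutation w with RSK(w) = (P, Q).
Reverse RSK: for i = n, n-1, ..., 1, locate i in Q, remove the corresponding corner cell from P, and reverse-bump its entry up through P; the value ejected from row 1 is w(i).

So w = 7 1 3 5 4 6 2 8.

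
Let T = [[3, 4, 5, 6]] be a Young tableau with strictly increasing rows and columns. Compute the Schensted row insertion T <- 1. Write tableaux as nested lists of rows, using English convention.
[[1, 4, 5, 6], [3]]

In row 1, 1 replaces 3 (the leftmost entry greater than 1); 3 is bumped to row 2. 3 starts a new row 2. The new tableau is [[1, 4, 5, 6], [3]].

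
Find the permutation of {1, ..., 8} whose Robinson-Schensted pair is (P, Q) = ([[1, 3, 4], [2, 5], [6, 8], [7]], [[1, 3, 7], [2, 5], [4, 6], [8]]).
Reverse the RSK construction: for i from n down to 1, find the cell of Q containing i, remove the entry at that cell from P, and reverse-bump it up through P; the value ejected from row 1 is w(i).

Step i=8: Q has 8 at row 4, column 1; remove 7 from row 4 of P and reverse-bump: 7 enters row 3 and ejects 6; 6 enters row 2 and ejects 5; 5 enters row 1 and ejects 4. So w(8) = 4. P is now [[1, 3, 5], [2, 6], [7, 8]].
Step i=7: Q has 7 at row 1, column 3; remove that cell from P, ejecting 5. So w(7) = 5. P is now [[1, 3], [2, 6], [7, 8]].
Step i=6: Q has 6 at row 3, column 2; remove 8 from row 3 of P and reverse-bump: 8 enters row 2 and ejects 6; 6 enters row 1 and ejects 3. So w(6) = 3. P is now [[1, 6], [2, 8], [7]].
Step i=5: Q has 5 at row 2, column 2; remove 8 from row 2 of P and reverse-bump: 8 enters row 1 and ejects 6. So w(5) = 6. P is now [[1, 8], [2], [7]].
Step i=4: Q has 4 at row 3, column 1; remove 7 from row 3 of P and reverse-bump: 7 enters row 2 and ejects 2; 2 enters row 1 and ejects 1. So w(4) = 1. P is now [[2, 8], [7]].
Step i=3: Q has 3 at row 1, column 2; remove that cell from P, ejecting 8. So w(3) = 8. P is now [[2], [7]].
Step i=2: Q has 2 at row 2, column 1; remove 7 from row 2 of P and reverse-bump: 7 enters row 1 and ejects 2. So w(2) = 2. P is now [[7]].
Step i=1: Q has 1 at row 1, column 1; remove that cell from P, ejecting 7. So w(1) = 7. P is now [].

So w = 7 2 8 1 6 3 5 4.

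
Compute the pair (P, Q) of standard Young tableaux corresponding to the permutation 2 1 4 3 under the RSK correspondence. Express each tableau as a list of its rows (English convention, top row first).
P = [[1, 3], [2, 4]], Q = [[1, 3], [2, 4]]

Insert each entry of the permutation into P by Schensted row insertion, recording in Q the position of each new cell.

Insert 2: appended to row 1. P = [[2]].
Insert 1: 1 bumps 2 from row 1; 2 starts row 2. P = [[1], [2]].
Insert 4: appended to row 1. P = [[1, 4], [2]].
Insert 3: 3 bumps 4 from row 1; 4 appends to row 2. P = [[1, 3], [2, 4]].

So P = [[1, 3], [2, 4]], Q = [[1, 3], [2, 4]].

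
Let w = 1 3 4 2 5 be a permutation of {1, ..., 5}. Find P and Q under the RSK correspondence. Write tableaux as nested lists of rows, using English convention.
P = [[1, 2, 4, 5], [3]], Q = [[1, 2, 3, 5], [4]]

Insert each entry of the permutation into P by Schensted row insertion, recording in Q the position of each new cell.

Insert 1: appended to row 1. P = [[1]].
Insert 3: appended to row 1. P = [[1, 3]].
Insert 4: appended to row 1. P = [[1, 3, 4]].
Insert 2: 2 bumps 3 from row 1; 3 starts row 2. P = [[1, 2, 4], [3]].
Insert 5: appended to row 1. P = [[1, 2, 4, 5], [3]].

So P = [[1, 2, 4, 5], [3]], Q = [[1, 2, 3, 5], [4]].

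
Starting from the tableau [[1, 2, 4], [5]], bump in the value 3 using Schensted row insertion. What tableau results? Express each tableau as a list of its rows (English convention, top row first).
In row 1, 3 replaces 4 (the leftmost entry greater than 3); 4 is bumped to row 2. In row 2, 4 replaces 5 (the leftmost entry greater than 4); 5 is bumped to row 3. 5 starts a new row 3. The new tableau is [[1, 2, 3], [4], [5]].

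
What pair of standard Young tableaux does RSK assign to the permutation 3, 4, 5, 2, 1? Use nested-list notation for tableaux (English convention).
P = [[1, 4, 5], [2], [3]], Q = [[1, 2, 3], [4], [5]]

Insert each entry of the permutation into P by Schensted row insertion, recording in Q the position of each new cell.

After inserting 3: P = [[3]].
After inserting 4: P = [[3, 4]].
After inserting 5: P = [[3, 4, 5]].
After inserting 2: P = [[2, 4, 5], [3]].
After inserting 1: P = [[1, 4, 5], [2], [3]].

So P = [[1, 4, 5], [2], [3]], Q = [[1, 2, 3], [4], [5]].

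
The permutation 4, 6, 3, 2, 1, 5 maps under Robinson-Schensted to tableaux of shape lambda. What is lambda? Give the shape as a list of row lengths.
Row-insert each entry into an empty tableau.

After inserting 4: P = [[4]].
After inserting 6: P = [[4, 6]].
After inserting 3: P = [[3, 6], [4]].
After inserting 2: P = [[2, 6], [3], [4]].
After inserting 1: P = [[1, 6], [2], [3], [4]].
After inserting 5: P = [[1, 5], [2, 6], [3], [4]].

The final insertion tableau P = [[1, 5], [2, 6], [3], [4]] has shape [2, 2, 1, 1].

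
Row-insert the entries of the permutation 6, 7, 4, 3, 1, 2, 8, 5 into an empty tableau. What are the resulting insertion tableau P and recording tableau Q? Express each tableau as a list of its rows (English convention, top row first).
P = [[1, 2, 5], [3, 7, 8], [4], [6]], Q = [[1, 2, 7], [3, 6, 8], [4], [5]]

Insert each entry of the permutation into P by Schensted row insertion, recording in Q the position of each new cell.

Insert 6: appended to row 1. P = [[6]].
Insert 7: appended to row 1. P = [[6, 7]].
Insert 4: 4 bumps 6 from row 1; 6 starts row 2. P = [[4, 7], [6]].
Insert 3: 3 bumps 4 from row 1; 4 bumps 6 from row 2; 6 starts row 3. P = [[3, 7], [4], [6]].
Insert 1: 1 bumps 3 from row 1; 3 bumps 4 from row 2; 4 bumps 6 from row 3; 6 starts row 4. P = [[1, 7], [3], [4], [6]].
Insert 2: 2 bumps 7 from row 1; 7 appends to row 2. P = [[1, 2], [3, 7], [4], [6]].
Insert 8: appended to row 1. P = [[1, 2, 8], [3, 7], [4], [6]].
Insert 5: 5 bumps 8 from row 1; 8 appends to row 2. P = [[1, 2, 5], [3, 7, 8], [4], [6]].

So P = [[1, 2, 5], [3, 7, 8], [4], [6]], Q = [[1, 2, 7], [3, 6, 8], [4], [5]].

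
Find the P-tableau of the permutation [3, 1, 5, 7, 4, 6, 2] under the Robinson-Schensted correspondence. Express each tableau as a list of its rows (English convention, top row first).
P = [[1, 2, 6], [3, 4, 7], [5]]

Insert 3: appended to row 1. P = [[3]].
Insert 1: 1 bumps 3 from row 1; 3 starts row 2. P = [[1], [3]].
Insert 5: appended to row 1. P = [[1, 5], [3]].
Insert 7: appended to row 1. P = [[1, 5, 7], [3]].
Insert 4: 4 bumps 5 from row 1; 5 appends to row 2. P = [[1, 4, 7], [3, 5]].
Insert 6: 6 bumps 7 from row 1; 7 appends to row 2. P = [[1, 4, 6], [3, 5, 7]].
Insert 2: 2 bumps 4 from row 1; 4 bumps 5 from row 2; 5 starts row 3. P = [[1, 2, 6], [3, 4, 7], [5]].

So P = [[1, 2, 6], [3, 4, 7], [5]].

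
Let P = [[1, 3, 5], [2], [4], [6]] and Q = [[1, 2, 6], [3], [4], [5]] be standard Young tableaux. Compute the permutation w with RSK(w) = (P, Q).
Reverse the RSK construction: for i from n down to 1, find the cell of Q containing i, remove the entry at that cell from P, and reverse-bump it up through P; the value ejected from row 1 is w(i).

Step i=6: Q has 6 at row 1, column 3; remove that cell from P, ejecting 5. So w(6) = 5. P is now [[1, 3], [2], [4], [6]].
Step i=5: Q has 5 at row 4, column 1; remove 6 from row 4 of P and reverse-bump: 6 enters row 3 and ejects 4; 4 enters row 2 and ejects 2; 2 enters row 1 and ejects 1. So w(5) = 1. P is now [[2, 3], [4], [6]].
Step i=4: Q has 4 at row 3, column 1; remove 6 from row 3 of P and reverse-bump: 6 enters row 2 and ejects 4; 4 enters row 1 and ejects 3. So w(4) = 3. P is now [[2, 4], [6]].
Step i=3: Q has 3 at row 2, column 1; remove 6 from row 2 of P and reverse-bump: 6 enters row 1 and ejects 4. So w(3) = 4. P is now [[2, 6]].
Step i=2: Q has 2 at row 1, column 2; remove that cell from P, ejecting 6. So w(2) = 6. P is now [[2]].
Step i=1: Q has 1 at row 1, column 1; remove that cell from P, ejecting 2. So w(1) = 2. P is now [].

So w = 2 6 4 3 1 5.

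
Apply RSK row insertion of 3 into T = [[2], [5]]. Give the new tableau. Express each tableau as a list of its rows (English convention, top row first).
3 is larger than every entry of row 1, so it is appended to row 1. The new tableau is [[2, 3], [5]].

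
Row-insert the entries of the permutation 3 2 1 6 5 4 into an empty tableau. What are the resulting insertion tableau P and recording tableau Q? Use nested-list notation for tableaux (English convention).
P = [[1, 4], [2, 5], [3, 6]], Q = [[1, 4], [2, 5], [3, 6]]

Insert each entry of the permutation into P by Schensted row insertion, recording in Q the position of each new cell.

Insert 3: appended to row 1. P = [[3]], Q = [[1]].
Insert 2: 2 bumps 3 from row 1; 3 starts row 2. P = [[2], [3]], Q = [[1], [2]].
Insert 1: 1 bumps 2 from row 1; 2 bumps 3 from row 2; 3 starts row 3. P = [[1], [2], [3]], Q = [[1], [2], [3]].
Insert 6: appended to row 1. P = [[1, 6], [2], [3]], Q = [[1, 4], [2], [3]].
Insert 5: 5 bumps 6 from row 1; 6 appends to row 2. P = [[1, 5], [2, 6], [3]], Q = [[1, 4], [2, 5], [3]].
Insert 4: 4 bumps 5 from row 1; 5 bumps 6 from row 2; 6 appends to row 3. P = [[1, 4], [2, 5], [3, 6]], Q = [[1, 4], [2, 5], [3, 6]].

So P = [[1, 4], [2, 5], [3, 6]], Q = [[1, 4], [2, 5], [3, 6]].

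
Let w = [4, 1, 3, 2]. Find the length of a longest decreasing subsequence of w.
3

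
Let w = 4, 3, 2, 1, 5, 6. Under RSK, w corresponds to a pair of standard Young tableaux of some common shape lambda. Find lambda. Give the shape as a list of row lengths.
Row-insert each entry into an empty tableau.

After inserting 4: P = [[4]].
After inserting 3: P = [[3], [4]].
After inserting 2: P = [[2], [3], [4]].
After inserting 1: P = [[1], [2], [3], [4]].
After inserting 5: P = [[1, 5], [2], [3], [4]].
After inserting 6: P = [[1, 5, 6], [2], [3], [4]].

The final insertion tableau P = [[1, 5, 6], [2], [3], [4]] has shape [3, 1, 1, 1].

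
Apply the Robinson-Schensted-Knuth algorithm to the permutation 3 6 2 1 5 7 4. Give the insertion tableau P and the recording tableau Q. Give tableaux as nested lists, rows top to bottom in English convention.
P = [[1, 4, 7], [2, 5], [3, 6]], Q = [[1, 2, 6], [3, 5], [4, 7]]

Insert each entry of the permutation into P by Schensted row insertion, recording in Q the position of each new cell.

Insert 3: appended to row 1. P = [[3]].
Insert 6: appended to row 1. P = [[3, 6]].
Insert 2: 2 bumps 3 from row 1; 3 starts row 2. P = [[2, 6], [3]].
Insert 1: 1 bumps 2 from row 1; 2 bumps 3 from row 2; 3 starts row 3. P = [[1, 6], [2], [3]].
Insert 5: 5 bumps 6 from row 1; 6 appends to row 2. P = [[1, 5], [2, 6], [3]].
Insert 7: appended to row 1. P = [[1, 5, 7], [2, 6], [3]].
Insert 4: 4 bumps 5 from row 1; 5 bumps 6 from row 2; 6 appends to row 3. P = [[1, 4, 7], [2, 5], [3, 6]].

So P = [[1, 4, 7], [2, 5], [3, 6]], Q = [[1, 2, 6], [3, 5], [4, 7]].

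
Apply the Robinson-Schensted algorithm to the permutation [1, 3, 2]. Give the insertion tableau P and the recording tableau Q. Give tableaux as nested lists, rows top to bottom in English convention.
Insert each entry of the permutation into P by Schensted row insertion, recording in Q the position of each new cell.

After inserting 1: P = [[1]].
After inserting 3: P = [[1, 3]].
After inserting 2: P = [[1, 2], [3]].

So P = [[1, 2], [3]], Q = [[1, 2], [3]].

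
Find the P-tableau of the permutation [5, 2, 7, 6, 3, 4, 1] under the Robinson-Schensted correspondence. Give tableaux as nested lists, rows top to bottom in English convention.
P = [[1, 3, 4], [2, 6], [5], [7]]

Insert 5: appended to row 1. P = [[5]].
Insert 2: 2 bumps 5 from row 1; 5 starts row 2. P = [[2], [5]].
Insert 7: appended to row 1. P = [[2, 7], [5]].
Insert 6: 6 bumps 7 from row 1; 7 appends to row 2. P = [[2, 6], [5, 7]].
Insert 3: 3 bumps 6 from row 1; 6 bumps 7 from row 2; 7 starts row 3. P = [[2, 3], [5, 6], [7]].
Insert 4: appended to row 1. P = [[2, 3, 4], [5, 6], [7]].
Insert 1: 1 bumps 2 from row 1; 2 bumps 5 from row 2; 5 bumps 7 from row 3; 7 starts row 4. P = [[1, 3, 4], [2, 6], [5], [7]].

So P = [[1, 3, 4], [2, 6], [5], [7]].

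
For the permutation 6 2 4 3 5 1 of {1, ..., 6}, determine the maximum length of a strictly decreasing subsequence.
4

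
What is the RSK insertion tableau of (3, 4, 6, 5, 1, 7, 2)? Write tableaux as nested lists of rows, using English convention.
P = [[1, 2, 5, 7], [3, 4], [6]]

Insert 3: appended to row 1. P = [[3]].
Insert 4: appended to row 1. P = [[3, 4]].
Insert 6: appended to row 1. P = [[3, 4, 6]].
Insert 5: 5 bumps 6 from row 1; 6 starts row 2. P = [[3, 4, 5], [6]].
Insert 1: 1 bumps 3 from row 1; 3 bumps 6 from row 2; 6 starts row 3. P = [[1, 4, 5], [3], [6]].
Insert 7: appended to row 1. P = [[1, 4, 5, 7], [3], [6]].
Insert 2: 2 bumps 4 from row 1; 4 appends to row 2. P = [[1, 2, 5, 7], [3, 4], [6]].

So P = [[1, 2, 5, 7], [3, 4], [6]].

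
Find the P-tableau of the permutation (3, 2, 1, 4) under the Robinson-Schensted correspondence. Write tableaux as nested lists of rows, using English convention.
P = [[1, 4], [2], [3]]

Insert 3: appended to row 1. P = [[3]].
Insert 2: 2 bumps 3 from row 1; 3 starts row 2. P = [[2], [3]].
Insert 1: 1 bumps 2 from row 1; 2 bumps 3 from row 2; 3 starts row 3. P = [[1], [2], [3]].
Insert 4: appended to row 1. P = [[1, 4], [2], [3]].

So P = [[1, 4], [2], [3]].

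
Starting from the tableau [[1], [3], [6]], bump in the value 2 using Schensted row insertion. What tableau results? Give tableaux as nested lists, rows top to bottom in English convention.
[[1, 2], [3], [6]]

2 is larger than every entry of row 1, so it is appended to row 1. The new tableau is [[1, 2], [3], [6]].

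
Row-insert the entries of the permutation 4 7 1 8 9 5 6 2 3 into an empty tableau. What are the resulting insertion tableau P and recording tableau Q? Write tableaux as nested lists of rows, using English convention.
P = [[1, 2, 3, 9], [4, 5, 6], [7, 8]], Q = [[1, 2, 4, 5], [3, 6, 7], [8, 9]]

Insert each entry of the permutation into P by Schensted row insertion, recording in Q the position of each new cell.

Insert 4: appended to row 1. P = [[4]], Q = [[1]].
Insert 7: appended to row 1. P = [[4, 7]], Q = [[1, 2]].
Insert 1: 1 bumps 4 from row 1; 4 starts row 2. P = [[1, 7], [4]], Q = [[1, 2], [3]].
Insert 8: appended to row 1. P = [[1, 7, 8], [4]], Q = [[1, 2, 4], [3]].
Insert 9: appended to row 1. P = [[1, 7, 8, 9], [4]], Q = [[1, 2, 4, 5], [3]].
Insert 5: 5 bumps 7 from row 1; 7 appends to row 2. P = [[1, 5, 8, 9], [4, 7]], Q = [[1, 2, 4, 5], [3, 6]].
Insert 6: 6 bumps 8 from row 1; 8 appends to row 2. P = [[1, 5, 6, 9], [4, 7, 8]], Q = [[1, 2, 4, 5], [3, 6, 7]].
Insert 2: 2 bumps 5 from row 1; 5 bumps 7 from row 2; 7 starts row 3. P = [[1, 2, 6, 9], [4, 5, 8], [7]], Q = [[1, 2, 4, 5], [3, 6, 7], [8]].
Insert 3: 3 bumps 6 from row 1; 6 bumps 8 from row 2; 8 appends to row 3. P = [[1, 2, 3, 9], [4, 5, 6], [7, 8]], Q = [[1, 2, 4, 5], [3, 6, 7], [8, 9]].

So P = [[1, 2, 3, 9], [4, 5, 6], [7, 8]], Q = [[1, 2, 4, 5], [3, 6, 7], [8, 9]].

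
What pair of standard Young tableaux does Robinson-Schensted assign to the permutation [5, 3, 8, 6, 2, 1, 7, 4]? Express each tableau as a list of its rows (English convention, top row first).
P = [[1, 4, 7], [2, 6], [3, 8], [5]], Q = [[1, 3, 7], [2, 4], [5, 8], [6]]

Insert each entry of the permutation into P by Schensted row insertion, recording in Q the position of each new cell.

Insert 5: appended to row 1. P = [[5]].
Insert 3: 3 bumps 5 from row 1; 5 starts row 2. P = [[3], [5]].
Insert 8: appended to row 1. P = [[3, 8], [5]].
Insert 6: 6 bumps 8 from row 1; 8 appends to row 2. P = [[3, 6], [5, 8]].
Insert 2: 2 bumps 3 from row 1; 3 bumps 5 from row 2; 5 starts row 3. P = [[2, 6], [3, 8], [5]].
Insert 1: 1 bumps 2 from row 1; 2 bumps 3 from row 2; 3 bumps 5 from row 3; 5 starts row 4. P = [[1, 6], [2, 8], [3], [5]].
Insert 7: appended to row 1. P = [[1, 6, 7], [2, 8], [3], [5]].
Insert 4: 4 bumps 6 from row 1; 6 bumps 8 from row 2; 8 appends to row 3. P = [[1, 4, 7], [2, 6], [3, 8], [5]].

So P = [[1, 4, 7], [2, 6], [3, 8], [5]], Q = [[1, 3, 7], [2, 4], [5, 8], [6]].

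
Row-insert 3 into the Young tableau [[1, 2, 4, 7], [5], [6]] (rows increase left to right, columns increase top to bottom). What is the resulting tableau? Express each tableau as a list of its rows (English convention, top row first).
[[1, 2, 3, 7], [4], [5], [6]]

In row 1, 3 replaces 4 (the leftmost entry greater than 3); 4 is bumped to row 2. In row 2, 4 replaces 5 (the leftmost entry greater than 4); 5 is bumped to row 3. In row 3, 5 replaces 6 (the leftmost entry greater than 5); 6 is bumped to row 4. 6 starts a new row 4. The new tableau is [[1, 2, 3, 7], [4], [5], [6]].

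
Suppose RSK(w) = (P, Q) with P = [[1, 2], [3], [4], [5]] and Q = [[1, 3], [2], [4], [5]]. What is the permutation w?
Reverse the RSK construction: for i from n down to 1, find the cell of Q containing i, remove the entry at that cell from P, and reverse-bump it up through P; the value ejected from row 1 is w(i).

Step i=5: Q has 5 at row 4, column 1; remove 5 from row 4 of P and reverse-bump: 5 enters row 3 and ejects 4; 4 enters row 2 and ejects 3; 3 enters row 1 and ejects 2. So w(5) = 2. P is now [[1, 3], [4], [5]].
Step i=4: Q has 4 at row 3, column 1; remove 5 from row 3 of P and reverse-bump: 5 enters row 2 and ejects 4; 4 enters row 1 and ejects 3. So w(4) = 3. P is now [[1, 4], [5]].
Step i=3: Q has 3 at row 1, column 2; remove that cell from P, ejecting 4. So w(3) = 4. P is now [[1], [5]].
Step i=2: Q has 2 at row 2, column 1; remove 5 from row 2 of P and reverse-bump: 5 enters row 1 and ejects 1. So w(2) = 1. P is now [[5]].
Step i=1: Q has 1 at row 1, column 1; remove that cell from P, ejecting 5. So w(1) = 5. P is now [].

So w = 5 1 4 3 2.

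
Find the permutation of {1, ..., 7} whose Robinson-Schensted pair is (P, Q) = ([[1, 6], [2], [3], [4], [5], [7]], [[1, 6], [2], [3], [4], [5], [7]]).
Reverse RSK: for i = n, n-1, ..., 1, locate i in Q, remove the corresponding corner cell from P, and reverse-bump its entry up through P; the value ejected from row 1 is w(i).

So w = 7 5 4 3 2 6 1.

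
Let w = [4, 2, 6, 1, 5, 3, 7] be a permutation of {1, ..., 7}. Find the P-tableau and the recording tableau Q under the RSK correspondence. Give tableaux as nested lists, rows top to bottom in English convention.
Insert each entry of the permutation into P by Schensted row insertion, recording in Q the position of each new cell.

Insert 4: appended to row 1. P = [[4]].
Insert 2: 2 bumps 4 from row 1; 4 starts row 2. P = [[2], [4]].
Insert 6: appended to row 1. P = [[2, 6], [4]].
Insert 1: 1 bumps 2 from row 1; 2 bumps 4 from row 2; 4 starts row 3. P = [[1, 6], [2], [4]].
Insert 5: 5 bumps 6 from row 1; 6 appends to row 2. P = [[1, 5], [2, 6], [4]].
Insert 3: 3 bumps 5 from row 1; 5 bumps 6 from row 2; 6 appends to row 3. P = [[1, 3], [2, 5], [4, 6]].
Insert 7: appended to row 1. P = [[1, 3, 7], [2, 5], [4, 6]].

So P = [[1, 3, 7], [2, 5], [4, 6]], Q = [[1, 3, 7], [2, 5], [4, 6]].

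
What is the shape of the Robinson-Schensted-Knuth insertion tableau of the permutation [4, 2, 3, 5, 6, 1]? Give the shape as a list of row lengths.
[4, 1, 1]

Row-insert each entry into an empty tableau.

After inserting 4: P = [[4]].
After inserting 2: P = [[2], [4]].
After inserting 3: P = [[2, 3], [4]].
After inserting 5: P = [[2, 3, 5], [4]].
After inserting 6: P = [[2, 3, 5, 6], [4]].
After inserting 1: P = [[1, 3, 5, 6], [2], [4]].

The final insertion tableau P = [[1, 3, 5, 6], [2], [4]] has shape [4, 1, 1].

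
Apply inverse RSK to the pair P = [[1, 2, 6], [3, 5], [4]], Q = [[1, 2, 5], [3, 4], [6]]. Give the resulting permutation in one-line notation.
4 5 1 3 6 2

Reverse the RSK construction: for i from n down to 1, find the cell of Q containing i, remove the entry at that cell from P, and reverse-bump it up through P; the value ejected from row 1 is w(i).

Step i=6: Q has 6 at row 3, column 1; remove 4 from row 3 of P and reverse-bump: 4 enters row 2 and ejects 3; 3 enters row 1 and ejects 2. So w(6) = 2. P is now [[1, 3, 6], [4, 5]].
Step i=5: Q has 5 at row 1, column 3; remove that cell from P, ejecting 6. So w(5) = 6. P is now [[1, 3], [4, 5]].
Step i=4: Q has 4 at row 2, column 2; remove 5 from row 2 of P and reverse-bump: 5 enters row 1 and ejects 3. So w(4) = 3. P is now [[1, 5], [4]].
Step i=3: Q has 3 at row 2, column 1; remove 4 from row 2 of P and reverse-bump: 4 enters row 1 and ejects 1. So w(3) = 1. P is now [[4, 5]].
Step i=2: Q has 2 at row 1, column 2; remove that cell from P, ejecting 5. So w(2) = 5. P is now [[4]].
Step i=1: Q has 1 at row 1, column 1; remove that cell from P, ejecting 4. So w(1) = 4. P is now [].

So w = 4 5 1 3 6 2.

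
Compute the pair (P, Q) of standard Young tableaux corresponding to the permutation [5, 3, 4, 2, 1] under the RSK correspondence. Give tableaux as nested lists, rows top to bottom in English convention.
P = [[1, 4], [2], [3], [5]], Q = [[1, 3], [2], [4], [5]]

Insert each entry of the permutation into P by Schensted row insertion, recording in Q the position of each new cell.

Insert 5: appended to row 1. P = [[5]], Q = [[1]].
Insert 3: 3 bumps 5 from row 1; 5 starts row 2. P = [[3], [5]], Q = [[1], [2]].
Insert 4: appended to row 1. P = [[3, 4], [5]], Q = [[1, 3], [2]].
Insert 2: 2 bumps 3 from row 1; 3 bumps 5 from row 2; 5 starts row 3. P = [[2, 4], [3], [5]], Q = [[1, 3], [2], [4]].
Insert 1: 1 bumps 2 from row 1; 2 bumps 3 from row 2; 3 bumps 5 from row 3; 5 starts row 4. P = [[1, 4], [2], [3], [5]], Q = [[1, 3], [2], [4], [5]].

So P = [[1, 4], [2], [3], [5]], Q = [[1, 3], [2], [4], [5]].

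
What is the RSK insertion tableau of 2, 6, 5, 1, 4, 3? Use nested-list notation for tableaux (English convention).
P = [[1, 3], [2, 4], [5], [6]]

Insert 2: appended to row 1. P = [[2]].
Insert 6: appended to row 1. P = [[2, 6]].
Insert 5: 5 bumps 6 from row 1; 6 starts row 2. P = [[2, 5], [6]].
Insert 1: 1 bumps 2 from row 1; 2 bumps 6 from row 2; 6 starts row 3. P = [[1, 5], [2], [6]].
Insert 4: 4 bumps 5 from row 1; 5 appends to row 2. P = [[1, 4], [2, 5], [6]].
Insert 3: 3 bumps 4 from row 1; 4 bumps 5 from row 2; 5 bumps 6 from row 3; 6 starts row 4. P = [[1, 3], [2, 4], [5], [6]].

So P = [[1, 3], [2, 4], [5], [6]].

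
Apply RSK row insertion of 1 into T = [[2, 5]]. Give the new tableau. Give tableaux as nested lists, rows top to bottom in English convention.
[[1, 5], [2]]

In row 1, 1 replaces 2 (the leftmost entry greater than 1); 2 is bumped to row 2. 2 starts a new row 2. The new tableau is [[1, 5], [2]].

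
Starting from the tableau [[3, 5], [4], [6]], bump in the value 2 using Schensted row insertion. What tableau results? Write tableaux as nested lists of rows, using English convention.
[[2, 5], [3], [4], [6]]

In row 1, 2 replaces 3 (the leftmost entry greater than 2); 3 is bumped to row 2. In row 2, 3 replaces 4 (the leftmost entry greater than 3); 4 is bumped to row 3. In row 3, 4 replaces 6 (the leftmost entry greater than 4); 6 is bumped to row 4. 6 starts a new row 4. The new tableau is [[2, 5], [3], [4], [6]].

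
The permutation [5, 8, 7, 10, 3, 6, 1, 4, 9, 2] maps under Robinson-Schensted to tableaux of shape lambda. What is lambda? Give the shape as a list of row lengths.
Row-insert each entry into an empty tableau.

After inserting 5: P = [[5]].
After inserting 8: P = [[5, 8]].
After inserting 7: P = [[5, 7], [8]].
After inserting 10: P = [[5, 7, 10], [8]].
After inserting 3: P = [[3, 7, 10], [5], [8]].
After inserting 6: P = [[3, 6, 10], [5, 7], [8]].
After inserting 1: P = [[1, 6, 10], [3, 7], [5], [8]].
After inserting 4: P = [[1, 4, 10], [3, 6], [5, 7], [8]].
After inserting 9: P = [[1, 4, 9], [3, 6, 10], [5, 7], [8]].
After inserting 2: P = [[1, 2, 9], [3, 4, 10], [5, 6], [7], [8]].

The final insertion tableau P = [[1, 2, 9], [3, 4, 10], [5, 6], [7], [8]] has shape [3, 3, 2, 1, 1].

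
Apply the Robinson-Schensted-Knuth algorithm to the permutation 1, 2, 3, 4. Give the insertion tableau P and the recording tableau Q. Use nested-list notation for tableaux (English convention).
Insert each entry of the permutation into P by Schensted row insertion, recording in Q the position of each new cell.

After inserting 1: P = [[1]].
After inserting 2: P = [[1, 2]].
After inserting 3: P = [[1, 2, 3]].
After inserting 4: P = [[1, 2, 3, 4]].

So P = [[1, 2, 3, 4]], Q = [[1, 2, 3, 4]].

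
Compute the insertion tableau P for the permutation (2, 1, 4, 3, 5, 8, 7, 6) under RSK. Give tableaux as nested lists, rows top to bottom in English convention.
Insert 2: appended to row 1. P = [[2]].
Insert 1: 1 bumps 2 from row 1; 2 starts row 2. P = [[1], [2]].
Insert 4: appended to row 1. P = [[1, 4], [2]].
Insert 3: 3 bumps 4 from row 1; 4 appends to row 2. P = [[1, 3], [2, 4]].
Insert 5: appended to row 1. P = [[1, 3, 5], [2, 4]].
Insert 8: appended to row 1. P = [[1, 3, 5, 8], [2, 4]].
Insert 7: 7 bumps 8 from row 1; 8 appends to row 2. P = [[1, 3, 5, 7], [2, 4, 8]].
Insert 6: 6 bumps 7 from row 1; 7 bumps 8 from row 2; 8 starts row 3. P = [[1, 3, 5, 6], [2, 4, 7], [8]].

So P = [[1, 3, 5, 6], [2, 4, 7], [8]].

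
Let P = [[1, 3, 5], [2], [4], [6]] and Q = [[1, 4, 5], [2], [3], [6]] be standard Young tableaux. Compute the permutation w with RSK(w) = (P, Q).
Reverse the RSK construction: for i from n down to 1, find the cell of Q containing i, remove the entry at that cell from P, and reverse-bump it up through P; the value ejected from row 1 is w(i).

Step i=6: Q has 6 at row 4, column 1; remove 6 from row 4 of P and reverse-bump: 6 enters row 3 and ejects 4; 4 enters row 2 and ejects 2; 2 enters row 1 and ejects 1. So w(6) = 1. P is now [[2, 3, 5], [4], [6]].
Step i=5: Q has 5 at row 1, column 3; remove that cell from P, ejecting 5. So w(5) = 5. P is now [[2, 3], [4], [6]].
Step i=4: Q has 4 at row 1, column 2; remove that cell from P, ejecting 3. So w(4) = 3. P is now [[2], [4], [6]].
Step i=3: Q has 3 at row 3, column 1; remove 6 from row 3 of P and reverse-bump: 6 enters row 2 and ejects 4; 4 enters row 1 and ejects 2. So w(3) = 2. P is now [[4], [6]].
Step i=2: Q has 2 at row 2, column 1; remove 6 from row 2 of P and reverse-bump: 6 enters row 1 and ejects 4. So w(2) = 4. P is now [[6]].
Step i=1: Q has 1 at row 1, column 1; remove that cell from P, ejecting 6. So w(1) = 6. P is now [].

So w = 6 4 2 3 5 1.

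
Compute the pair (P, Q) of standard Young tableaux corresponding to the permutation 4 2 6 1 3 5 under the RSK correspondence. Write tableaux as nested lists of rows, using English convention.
P = [[1, 3, 5], [2, 6], [4]], Q = [[1, 3, 6], [2, 5], [4]]

Insert each entry of the permutation into P by Schensted row insertion, recording in Q the position of each new cell.

After inserting 4: P = [[4]].
After inserting 2: P = [[2], [4]].
After inserting 6: P = [[2, 6], [4]].
After inserting 1: P = [[1, 6], [2], [4]].
After inserting 3: P = [[1, 3], [2, 6], [4]].
After inserting 5: P = [[1, 3, 5], [2, 6], [4]].

So P = [[1, 3, 5], [2, 6], [4]], Q = [[1, 3, 6], [2, 5], [4]].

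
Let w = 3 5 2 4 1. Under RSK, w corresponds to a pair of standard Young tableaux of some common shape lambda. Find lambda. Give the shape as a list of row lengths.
[2, 2, 1]

Row-insert each entry into an empty tableau.

After inserting 3: P = [[3]].
After inserting 5: P = [[3, 5]].
After inserting 2: P = [[2, 5], [3]].
After inserting 4: P = [[2, 4], [3, 5]].
After inserting 1: P = [[1, 4], [2, 5], [3]].

The final insertion tableau P = [[1, 4], [2, 5], [3]] has shape [2, 2, 1].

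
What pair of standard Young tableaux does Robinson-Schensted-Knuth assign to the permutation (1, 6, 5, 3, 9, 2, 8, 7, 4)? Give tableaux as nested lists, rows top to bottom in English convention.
P = [[1, 2, 4], [3, 7], [5, 8], [6, 9]], Q = [[1, 2, 5], [3, 7], [4, 8], [6, 9]]

Insert each entry of the permutation into P by Schensted row insertion, recording in Q the position of each new cell.

Insert 1: appended to row 1. P = [[1]], Q = [[1]].
Insert 6: appended to row 1. P = [[1, 6]], Q = [[1, 2]].
Insert 5: 5 bumps 6 from row 1; 6 starts row 2. P = [[1, 5], [6]], Q = [[1, 2], [3]].
Insert 3: 3 bumps 5 from row 1; 5 bumps 6 from row 2; 6 starts row 3. P = [[1, 3], [5], [6]], Q = [[1, 2], [3], [4]].
Insert 9: appended to row 1. P = [[1, 3, 9], [5], [6]], Q = [[1, 2, 5], [3], [4]].
Insert 2: 2 bumps 3 from row 1; 3 bumps 5 from row 2; 5 bumps 6 from row 3; 6 starts row 4. P = [[1, 2, 9], [3], [5], [6]], Q = [[1, 2, 5], [3], [4], [6]].
Insert 8: 8 bumps 9 from row 1; 9 appends to row 2. P = [[1, 2, 8], [3, 9], [5], [6]], Q = [[1, 2, 5], [3, 7], [4], [6]].
Insert 7: 7 bumps 8 from row 1; 8 bumps 9 from row 2; 9 appends to row 3. P = [[1, 2, 7], [3, 8], [5, 9], [6]], Q = [[1, 2, 5], [3, 7], [4, 8], [6]].
Insert 4: 4 bumps 7 from row 1; 7 bumps 8 from row 2; 8 bumps 9 from row 3; 9 appends to row 4. P = [[1, 2, 4], [3, 7], [5, 8], [6, 9]], Q = [[1, 2, 5], [3, 7], [4, 8], [6, 9]].

So P = [[1, 2, 4], [3, 7], [5, 8], [6, 9]], Q = [[1, 2, 5], [3, 7], [4, 8], [6, 9]].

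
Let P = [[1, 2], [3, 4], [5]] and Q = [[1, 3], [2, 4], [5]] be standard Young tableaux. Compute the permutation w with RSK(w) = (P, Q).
Reverse the RSK construction: for i from n down to 1, find the cell of Q containing i, remove the entry at that cell from P, and reverse-bump it up through P; the value ejected from row 1 is w(i).

Step i=5: Q has 5 at row 3, column 1; remove 5 from row 3 of P and reverse-bump: 5 enters row 2 and ejects 4; 4 enters row 1 and ejects 2. So w(5) = 2. P is now [[1, 4], [3, 5]].
Step i=4: Q has 4 at row 2, column 2; remove 5 from row 2 of P and reverse-bump: 5 enters row 1 and ejects 4. So w(4) = 4. P is now [[1, 5], [3]].
Step i=3: Q has 3 at row 1, column 2; remove that cell from P, ejecting 5. So w(3) = 5. P is now [[1], [3]].
Step i=2: Q has 2 at row 2, column 1; remove 3 from row 2 of P and reverse-bump: 3 enters row 1 and ejects 1. So w(2) = 1. P is now [[3]].
Step i=1: Q has 1 at row 1, column 1; remove that cell from P, ejecting 3. So w(1) = 3. P is now [].

So w = 3 1 5 4 2.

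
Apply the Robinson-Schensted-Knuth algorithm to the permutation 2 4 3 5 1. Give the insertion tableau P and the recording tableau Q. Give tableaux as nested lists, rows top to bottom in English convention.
Insert each entry of the permutation into P by Schensted row insertion, recording in Q the position of each new cell.

Insert 2: appended to row 1. P = [[2]].
Insert 4: appended to row 1. P = [[2, 4]].
Insert 3: 3 bumps 4 from row 1; 4 starts row 2. P = [[2, 3], [4]].
Insert 5: appended to row 1. P = [[2, 3, 5], [4]].
Insert 1: 1 bumps 2 from row 1; 2 bumps 4 from row 2; 4 starts row 3. P = [[1, 3, 5], [2], [4]].

So P = [[1, 3, 5], [2], [4]], Q = [[1, 2, 4], [3], [5]].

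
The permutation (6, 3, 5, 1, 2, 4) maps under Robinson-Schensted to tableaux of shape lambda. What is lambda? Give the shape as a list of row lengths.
Row-insert each entry into an empty tableau.

After inserting 6: P = [[6]].
After inserting 3: P = [[3], [6]].
After inserting 5: P = [[3, 5], [6]].
After inserting 1: P = [[1, 5], [3], [6]].
After inserting 2: P = [[1, 2], [3, 5], [6]].
After inserting 4: P = [[1, 2, 4], [3, 5], [6]].

The final insertion tableau P = [[1, 2, 4], [3, 5], [6]] has shape [3, 2, 1].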